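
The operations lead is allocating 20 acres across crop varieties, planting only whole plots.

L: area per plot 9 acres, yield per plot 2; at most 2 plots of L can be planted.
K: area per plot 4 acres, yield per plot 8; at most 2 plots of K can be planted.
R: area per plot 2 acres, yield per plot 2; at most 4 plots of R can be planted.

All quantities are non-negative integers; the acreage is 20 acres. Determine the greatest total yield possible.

Take 2×K and 4×R: area 16 ≤ 20, yield 2·8 + 4·2 = 24.
K has the best ratio (8/4) and is taken to its limit of 2; remaining capacity is filled optimally with the others.

24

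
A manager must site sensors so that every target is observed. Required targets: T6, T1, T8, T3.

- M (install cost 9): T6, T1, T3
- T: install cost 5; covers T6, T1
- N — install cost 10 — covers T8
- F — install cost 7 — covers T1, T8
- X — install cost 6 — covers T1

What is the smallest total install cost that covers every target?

16

This is a weighted set-cover instance.
Choose M and F: together they cover T6, T1, T8, T3 — every target.
Total install cost: 9 + 7 = 16.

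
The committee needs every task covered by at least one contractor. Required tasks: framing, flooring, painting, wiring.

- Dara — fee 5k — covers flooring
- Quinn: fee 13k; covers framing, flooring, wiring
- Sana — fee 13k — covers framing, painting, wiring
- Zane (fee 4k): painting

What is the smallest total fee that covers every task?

17

Choose Quinn and Zane: together they cover framing, flooring, painting, wiring — every task.
Total fee: 13 + 4 = 17.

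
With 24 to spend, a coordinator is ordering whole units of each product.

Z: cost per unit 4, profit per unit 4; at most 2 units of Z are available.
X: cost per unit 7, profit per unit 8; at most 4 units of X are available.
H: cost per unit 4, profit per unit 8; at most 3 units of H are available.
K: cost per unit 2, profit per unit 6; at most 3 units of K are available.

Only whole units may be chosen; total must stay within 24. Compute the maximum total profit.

46

This is a bounded integer knapsack.
Take 1×Z, 3×H, and 3×K: cost 22 ≤ 24, profit 1·4 + 3·8 + 3·6 = 46.
K has the best ratio (6/2) and is taken to its limit of 3; remaining capacity is filled optimally with the others.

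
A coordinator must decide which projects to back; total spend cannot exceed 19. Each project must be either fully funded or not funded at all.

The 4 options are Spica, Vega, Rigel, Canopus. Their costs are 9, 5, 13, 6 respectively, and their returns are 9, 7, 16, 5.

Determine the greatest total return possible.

Take Vega and Rigel: cost 5 + 13 = 18 ≤ 19, return 7 + 16 = 23.
No other feasible combination does better.

23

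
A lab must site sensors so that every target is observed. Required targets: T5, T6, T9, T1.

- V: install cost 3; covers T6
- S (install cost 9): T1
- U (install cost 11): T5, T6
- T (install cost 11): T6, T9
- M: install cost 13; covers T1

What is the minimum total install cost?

31

The greedy cost-per-new-target heuristic would pick V, S, U, and T for 34, but a cheaper cover exists.
Choose S, U, and T: together they cover T5, T6, T9, T1 — every target.
Total install cost: 9 + 11 + 11 = 31.
No cover costs less than 31.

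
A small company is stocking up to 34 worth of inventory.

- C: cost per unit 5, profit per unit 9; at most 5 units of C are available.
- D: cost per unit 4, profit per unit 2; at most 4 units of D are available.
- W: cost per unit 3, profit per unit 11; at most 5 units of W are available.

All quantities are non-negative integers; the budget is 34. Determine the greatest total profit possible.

84

Take 3×C, 1×D, and 5×W: cost 34 ≤ 34, profit 3·9 + 1·2 + 5·11 = 84.
W has the best ratio (11/3) and is taken to its limit of 5; remaining capacity is filled optimally with the others.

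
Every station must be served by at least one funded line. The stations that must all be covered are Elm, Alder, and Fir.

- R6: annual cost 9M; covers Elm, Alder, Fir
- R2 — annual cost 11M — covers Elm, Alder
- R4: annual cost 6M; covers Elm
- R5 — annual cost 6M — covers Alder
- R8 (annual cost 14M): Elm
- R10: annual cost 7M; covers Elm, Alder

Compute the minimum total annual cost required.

R6 alone covers Elm, Alder, Fir — every station.
Total annual cost: 9.
No cover costs less than 9.

9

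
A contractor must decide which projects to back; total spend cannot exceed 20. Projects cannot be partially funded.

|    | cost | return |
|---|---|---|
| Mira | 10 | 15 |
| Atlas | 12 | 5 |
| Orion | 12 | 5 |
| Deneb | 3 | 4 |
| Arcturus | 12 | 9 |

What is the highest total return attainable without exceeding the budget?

19

This is an integer program with binary decision variables.
Take Mira and Deneb: cost 10 + 3 = 13 ≤ 20, return 15 + 4 = 19.
No other feasible combination does better.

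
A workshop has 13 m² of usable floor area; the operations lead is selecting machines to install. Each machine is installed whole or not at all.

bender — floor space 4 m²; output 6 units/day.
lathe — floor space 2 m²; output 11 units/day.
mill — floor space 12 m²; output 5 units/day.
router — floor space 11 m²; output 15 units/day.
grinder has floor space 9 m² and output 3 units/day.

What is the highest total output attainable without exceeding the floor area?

26

Allowing fractional choices, the relaxed optimum would be about 26.5, but machines are indivisible.
bender + lathe: floor space 4 + 2 = 6 ≤ 13, output 6 + 11 = 17.
lathe + router: floor space 2 + 11 = 13 ≤ 13, output 11 + 15 = 26.
Best is lathe and router with total output 26.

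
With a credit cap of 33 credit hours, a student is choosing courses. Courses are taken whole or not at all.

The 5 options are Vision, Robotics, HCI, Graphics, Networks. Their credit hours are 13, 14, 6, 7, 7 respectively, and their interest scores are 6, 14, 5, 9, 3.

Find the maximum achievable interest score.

Allowing fractional choices, the relaxed optimum would be about 30.8, but courses are indivisible.
Robotics + Graphics + Networks: credit hours 14 + 7 + 7 = 28 ≤ 33, interest score 14 + 9 + 3 = 26.
Robotics + HCI + Graphics: credit hours 14 + 6 + 7 = 27 ≤ 33, interest score 14 + 5 + 9 = 28.
Vision + Robotics + HCI: credit hours 13 + 14 + 6 = 33 ≤ 33, interest score 6 + 14 + 5 = 25.
Best is Robotics, HCI, and Graphics with total interest score 28.

28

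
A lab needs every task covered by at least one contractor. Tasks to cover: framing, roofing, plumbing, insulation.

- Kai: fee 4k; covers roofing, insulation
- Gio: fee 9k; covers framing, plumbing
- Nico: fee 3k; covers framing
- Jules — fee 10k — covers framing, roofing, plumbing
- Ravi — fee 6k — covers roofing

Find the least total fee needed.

This is an integer covering problem.
The greedy cost-per-new-task heuristic would pick Kai, Nico, and Gio for 16, but a cheaper cover exists.
Choose Kai and Gio: together they cover framing, roofing, plumbing, insulation — every task.
Total fee: 4 + 9 = 13.
No cover costs less than 13.

13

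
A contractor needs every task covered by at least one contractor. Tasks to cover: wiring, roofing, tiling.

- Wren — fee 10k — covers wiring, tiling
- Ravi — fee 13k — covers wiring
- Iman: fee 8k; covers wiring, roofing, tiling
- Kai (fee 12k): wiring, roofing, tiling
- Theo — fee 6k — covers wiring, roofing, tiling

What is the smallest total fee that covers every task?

6

Theo alone covers wiring, roofing, tiling — every task.
Total fee: 6.
No cover costs less than 6.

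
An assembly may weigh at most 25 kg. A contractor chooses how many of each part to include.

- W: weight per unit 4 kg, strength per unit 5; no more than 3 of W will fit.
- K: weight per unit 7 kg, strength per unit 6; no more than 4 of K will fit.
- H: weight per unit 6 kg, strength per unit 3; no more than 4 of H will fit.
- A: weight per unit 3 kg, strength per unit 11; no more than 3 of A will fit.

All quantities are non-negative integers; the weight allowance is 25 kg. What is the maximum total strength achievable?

49

3×W and 3×A: weight 21 ≤ 25, strength 3·5 + 3·11 = 48.
2×W, 1×K, and 3×A: weight 24 ≤ 25, strength 2·5 + 1·6 + 3·11 = 49.
Best is 49.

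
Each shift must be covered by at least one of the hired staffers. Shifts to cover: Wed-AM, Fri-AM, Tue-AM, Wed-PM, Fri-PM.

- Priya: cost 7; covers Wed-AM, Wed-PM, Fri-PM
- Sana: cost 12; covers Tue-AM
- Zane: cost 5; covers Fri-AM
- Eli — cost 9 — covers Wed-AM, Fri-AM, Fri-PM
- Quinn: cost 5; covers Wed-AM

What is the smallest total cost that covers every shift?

Choose Priya, Sana, and Zane: together they cover Wed-AM, Fri-AM, Tue-AM, Wed-PM, Fri-PM — every shift.
Total cost: 7 + 12 + 5 = 24.
No cover costs less than 24.

24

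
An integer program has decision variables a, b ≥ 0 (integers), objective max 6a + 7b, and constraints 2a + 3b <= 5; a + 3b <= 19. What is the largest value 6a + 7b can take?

13

(a,b)=(1,1) is feasible, giving 13.
(a,b)=(2,0) is feasible, giving 12.
No feasible integer point exceeds 13.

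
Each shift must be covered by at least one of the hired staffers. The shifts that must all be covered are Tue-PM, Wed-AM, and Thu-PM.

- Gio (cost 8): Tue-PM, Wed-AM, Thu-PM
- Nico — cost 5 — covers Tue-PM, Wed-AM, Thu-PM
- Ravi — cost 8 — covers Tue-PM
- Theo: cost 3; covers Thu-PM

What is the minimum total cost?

Nico alone covers Tue-PM, Wed-AM, Thu-PM — every shift.
Total cost: 5.

5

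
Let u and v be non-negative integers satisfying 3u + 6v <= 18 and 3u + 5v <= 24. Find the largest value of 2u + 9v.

27

(u,v)=(0,3) is feasible, giving 27.
(u,v)=(1,2) is feasible, giving 20.
(u,v)=(0,2) is feasible, giving 18.
Maximum is 27 at (u,v)=(0,3).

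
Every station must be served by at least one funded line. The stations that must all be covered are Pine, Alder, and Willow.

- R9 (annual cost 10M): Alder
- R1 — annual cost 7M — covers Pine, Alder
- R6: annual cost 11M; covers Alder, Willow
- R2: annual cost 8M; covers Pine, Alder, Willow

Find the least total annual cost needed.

8

R2 alone covers Pine, Alder, Willow — every station.
Total annual cost: 8.
No cover costs less than 8.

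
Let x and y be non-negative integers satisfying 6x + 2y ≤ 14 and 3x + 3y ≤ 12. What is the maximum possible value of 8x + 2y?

Relaxing integrality, the LP optimum is 18.67 at (x,y) = (2.33, 0), which is not an integer point.
(x,y)=(2,1): 6·2+2·1=14≤14, 3·2+3·1=9≤12, objective 18.
(x,y)=(2,0): 6·2+2·0=12≤14, 3·2+3·0=6≤12, objective 16.
(x,y)=(1,2): 6·1+2·2=10≤14, 3·1+3·2=9≤12, objective 12.
(x,y)=(1,1): 6·1+2·1=8≤14, 3·1+3·1=6≤12, objective 10.
Maximum is 18 at (x,y)=(2,1).

18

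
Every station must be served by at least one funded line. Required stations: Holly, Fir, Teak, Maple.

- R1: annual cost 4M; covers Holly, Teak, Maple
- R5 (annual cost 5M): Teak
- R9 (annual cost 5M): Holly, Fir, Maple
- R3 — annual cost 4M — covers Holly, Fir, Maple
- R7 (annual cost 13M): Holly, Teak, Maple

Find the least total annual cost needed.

8

Choose R1 and R3: together they cover Holly, Fir, Teak, Maple — every station.
Total annual cost: 4 + 4 = 8.
No cover costs less than 8.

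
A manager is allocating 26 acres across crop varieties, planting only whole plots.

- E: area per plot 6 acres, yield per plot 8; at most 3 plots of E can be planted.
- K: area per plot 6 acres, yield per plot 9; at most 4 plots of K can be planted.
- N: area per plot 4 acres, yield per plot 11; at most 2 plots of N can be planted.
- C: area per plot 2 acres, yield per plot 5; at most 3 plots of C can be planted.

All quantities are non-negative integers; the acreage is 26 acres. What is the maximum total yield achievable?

This is a bounded integer knapsack.
N has the best ratio (11/4); taking only N gives at most 2×11 = 22 (stopped by the supply cap of 2).
Mixing does better — 2×K, 2×N, and 3×C: area 26 ≤ 26, yield 2·9 + 2·11 + 3·5 = 55.

55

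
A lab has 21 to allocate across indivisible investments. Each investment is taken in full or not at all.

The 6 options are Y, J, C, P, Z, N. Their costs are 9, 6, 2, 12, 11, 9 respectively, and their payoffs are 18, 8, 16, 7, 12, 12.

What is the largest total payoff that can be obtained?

46

Y + J + C: cost 9 + 6 + 2 = 17 ≤ 21, payoff 18 + 8 + 16 = 42.
J + C + N: cost 6 + 2 + 9 = 17 ≤ 21, payoff 8 + 16 + 12 = 36.
Y + C + N: cost 9 + 2 + 9 = 20 ≤ 21, payoff 18 + 16 + 12 = 46.
Best is Y, C, and N with total payoff 46.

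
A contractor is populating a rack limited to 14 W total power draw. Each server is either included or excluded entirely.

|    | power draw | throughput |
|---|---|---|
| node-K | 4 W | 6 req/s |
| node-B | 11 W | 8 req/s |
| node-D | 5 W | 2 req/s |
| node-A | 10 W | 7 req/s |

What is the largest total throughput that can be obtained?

Allowing fractional choices, the relaxed optimum would be about 13.3, but servers are indivisible.
node-K + node-A: power draw 4 + 10 = 14 ≤ 14, throughput 6 + 7 = 13.
node-K + node-D: power draw 4 + 5 = 9 ≤ 14, throughput 6 + 2 = 8.
Best is node-K and node-A with total throughput 13.

13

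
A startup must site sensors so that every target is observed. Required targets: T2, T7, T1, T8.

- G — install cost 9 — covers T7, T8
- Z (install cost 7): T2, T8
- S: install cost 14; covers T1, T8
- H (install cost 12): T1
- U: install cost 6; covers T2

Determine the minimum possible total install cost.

This is a weighted set-cover instance.
Choose G, H, and U: together they cover T2, T7, T1, T8 — every target.
Total install cost: 9 + 12 + 6 = 27.

27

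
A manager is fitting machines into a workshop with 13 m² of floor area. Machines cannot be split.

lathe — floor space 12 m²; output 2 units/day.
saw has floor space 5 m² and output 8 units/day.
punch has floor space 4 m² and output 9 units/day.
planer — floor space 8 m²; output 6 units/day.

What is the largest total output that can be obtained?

17

This is an integer program with binary decision variables.
saw + punch: floor space 5 + 4 = 9 ≤ 13, output 8 + 9 = 17.
punch + planer: floor space 4 + 8 = 12 ≤ 13, output 9 + 6 = 15.
saw + planer: floor space 5 + 8 = 13 ≤ 13, output 8 + 6 = 14.
Best is saw and punch with total output 17.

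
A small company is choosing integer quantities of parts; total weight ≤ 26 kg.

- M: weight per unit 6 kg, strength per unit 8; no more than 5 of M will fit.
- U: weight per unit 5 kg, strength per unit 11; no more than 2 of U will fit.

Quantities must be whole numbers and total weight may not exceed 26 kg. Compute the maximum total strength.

This is a bounded integer knapsack.
U has the best ratio (11/5); taking only U gives at most 2×11 = 22 (stopped by the supply cap of 2).
Mixing does better — 2×M and 2×U: weight 22 ≤ 26, strength 2·8 + 2·11 = 38.

38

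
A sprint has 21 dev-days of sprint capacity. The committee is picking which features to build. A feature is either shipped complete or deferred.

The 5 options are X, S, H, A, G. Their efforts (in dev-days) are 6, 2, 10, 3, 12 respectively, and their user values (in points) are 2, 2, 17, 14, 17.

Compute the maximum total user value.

35

X + S + H + A: effort 6 + 2 + 10 + 3 = 21 ≤ 21, user value 2 + 2 + 17 + 14 = 35.
S + H + A: effort 2 + 10 + 3 = 15 ≤ 21, user value 2 + 17 + 14 = 33.
Best is X, S, H, and A with total user value 35.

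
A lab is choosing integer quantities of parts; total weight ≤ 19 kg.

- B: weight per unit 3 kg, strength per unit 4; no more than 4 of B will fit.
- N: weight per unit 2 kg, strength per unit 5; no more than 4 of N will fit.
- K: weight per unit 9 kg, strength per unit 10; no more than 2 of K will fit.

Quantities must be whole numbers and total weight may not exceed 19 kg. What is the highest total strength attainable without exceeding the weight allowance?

4×B and 3×N: weight 18 ≤ 19, strength 4·4 + 3·5 = 31.
3×B and 4×N: weight 17 ≤ 19, strength 3·4 + 4·5 = 32.
Best is 32.

32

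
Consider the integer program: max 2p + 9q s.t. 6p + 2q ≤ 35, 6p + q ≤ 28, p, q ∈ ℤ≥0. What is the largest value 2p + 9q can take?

153

The continuous relaxation peaks at (0, 17.5) with value 157.50; rounding to a feasible lattice point costs some objective.
(p,q)=(0,17) is feasible, giving 153.
(p,q)=(0,16) is feasible, giving 144.
The best lattice point is (0,17), giving 153.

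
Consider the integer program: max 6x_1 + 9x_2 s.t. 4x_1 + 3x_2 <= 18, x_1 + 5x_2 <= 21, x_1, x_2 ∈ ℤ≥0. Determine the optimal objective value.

The continuous relaxation peaks at (1.59, 3.88) with value 44.47; rounding to a feasible lattice point costs some objective.
(x_1,x_2)=(1,4): 4·1+3·4=16≤18, 1·1+5·4=21≤21, objective 42.
(x_1,x_2)=(2,3): 4·2+3·3=17≤18, 1·2+5·3=17≤21, objective 39.
(x_1,x_2)=(0,4): 4·0+3·4=12≤18, 1·0+5·4=20≤21, objective 36.
(x_1,x_2)=(1,3): 4·1+3·3=13≤18, 1·1+5·3=16≤21, objective 33.
Maximum is 42 at (x_1,x_2)=(1,4).

42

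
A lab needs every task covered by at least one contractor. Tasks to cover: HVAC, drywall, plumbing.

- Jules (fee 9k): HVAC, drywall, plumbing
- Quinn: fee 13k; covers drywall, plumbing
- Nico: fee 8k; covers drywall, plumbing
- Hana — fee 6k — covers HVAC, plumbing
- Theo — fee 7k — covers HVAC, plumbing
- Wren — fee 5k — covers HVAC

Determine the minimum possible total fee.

9

Jules alone covers HVAC, drywall, plumbing — every task.
Total fee: 9.
No cover costs less than 9.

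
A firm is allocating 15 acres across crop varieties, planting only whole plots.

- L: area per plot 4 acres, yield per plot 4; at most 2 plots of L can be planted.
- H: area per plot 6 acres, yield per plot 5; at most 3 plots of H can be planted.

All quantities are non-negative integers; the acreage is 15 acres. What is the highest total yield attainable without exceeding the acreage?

13

L has the best ratio (4/4); taking only L gives at most 2×4 = 8 (stopped by the supply cap of 2).
Mixing does better — 2×L and 1×H: area 14 ≤ 15, yield 2·4 + 1·5 = 13.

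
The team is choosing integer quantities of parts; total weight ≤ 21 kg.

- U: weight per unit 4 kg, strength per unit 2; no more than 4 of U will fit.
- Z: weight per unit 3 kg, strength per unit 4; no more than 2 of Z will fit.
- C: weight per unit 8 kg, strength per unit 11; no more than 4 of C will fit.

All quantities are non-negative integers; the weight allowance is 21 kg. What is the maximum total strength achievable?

C has the best ratio (11/8); taking only C gives at most 2×11 = 22 (stopped by the weight limit).
Mixing does better — 1×Z and 2×C: weight 19 ≤ 21, strength 1·4 + 2·11 = 26.

26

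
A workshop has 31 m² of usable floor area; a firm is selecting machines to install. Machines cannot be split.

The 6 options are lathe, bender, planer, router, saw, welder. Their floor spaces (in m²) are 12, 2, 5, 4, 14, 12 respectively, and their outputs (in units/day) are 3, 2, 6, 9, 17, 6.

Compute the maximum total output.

Treat it as a binary knapsack problem.
router + saw + welder: floor space 4 + 14 + 12 = 30 ≤ 31, output 9 + 17 + 6 = 32.
bender + planer + router + saw: floor space 2 + 5 + 4 + 14 = 25 ≤ 31, output 2 + 6 + 9 + 17 = 34.
planer + router + saw: floor space 5 + 4 + 14 = 23 ≤ 31, output 6 + 9 + 17 = 32.
Best is bender, planer, router, and saw with total output 34.

34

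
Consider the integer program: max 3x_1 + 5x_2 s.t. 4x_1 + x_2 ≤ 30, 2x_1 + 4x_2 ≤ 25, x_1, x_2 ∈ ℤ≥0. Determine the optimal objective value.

The continuous relaxation peaks at (6.79, 2.86) with value 34.64; rounding to a feasible lattice point costs some objective.
(x_1,x_2)=(6,3): 4·6+1·3=27≤30, 2·6+4·3=24≤25, objective 33.
(x_1,x_2)=(7,2): 4·7+1·2=30≤30, 2·7+4·2=22≤25, objective 31.
(x_1,x_2)=(5,3): 4·5+1·3=23≤30, 2·5+4·3=22≤25, objective 30.
(x_1,x_2)=(6,2): 4·6+1·2=26≤30, 2·6+4·2=20≤25, objective 28.
Maximum is 33 at (x_1,x_2)=(6,3).

33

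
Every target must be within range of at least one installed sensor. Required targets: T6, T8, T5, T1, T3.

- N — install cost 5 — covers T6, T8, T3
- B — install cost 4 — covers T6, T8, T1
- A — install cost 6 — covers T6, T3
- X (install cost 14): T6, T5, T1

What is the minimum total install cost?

This is an integer covering problem.
The greedy cost-per-new-target heuristic would pick B, N, and X for 23, but a cheaper cover exists.
Choose N and X: together they cover T6, T8, T5, T1, T3 — every target.
Total install cost: 5 + 14 = 19.
No cover costs less than 19.

19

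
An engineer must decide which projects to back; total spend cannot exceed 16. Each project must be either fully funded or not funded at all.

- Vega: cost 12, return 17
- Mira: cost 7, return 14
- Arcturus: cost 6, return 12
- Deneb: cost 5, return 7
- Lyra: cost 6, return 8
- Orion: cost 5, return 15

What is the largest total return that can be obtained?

34

Arcturus + Deneb + Orion: cost 6 + 5 + 5 = 16 ≤ 16, return 12 + 7 + 15 = 34.
Mira + Orion: cost 7 + 5 = 12 ≤ 16, return 14 + 15 = 29.
Deneb + Lyra + Orion: cost 5 + 6 + 5 = 16 ≤ 16, return 7 + 8 + 15 = 30.
Best is Arcturus, Deneb, and Orion with total return 34.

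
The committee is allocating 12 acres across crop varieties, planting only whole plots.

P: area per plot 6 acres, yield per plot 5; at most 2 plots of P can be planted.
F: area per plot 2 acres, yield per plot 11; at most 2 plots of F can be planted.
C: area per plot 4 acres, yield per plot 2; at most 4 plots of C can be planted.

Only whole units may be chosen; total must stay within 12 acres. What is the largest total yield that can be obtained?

1×P and 2×F: area 10 ≤ 12, yield 1·5 + 2·11 = 27.
2×F and 2×C: area 12 ≤ 12, yield 2·11 + 2·2 = 26.
Best is 27.

27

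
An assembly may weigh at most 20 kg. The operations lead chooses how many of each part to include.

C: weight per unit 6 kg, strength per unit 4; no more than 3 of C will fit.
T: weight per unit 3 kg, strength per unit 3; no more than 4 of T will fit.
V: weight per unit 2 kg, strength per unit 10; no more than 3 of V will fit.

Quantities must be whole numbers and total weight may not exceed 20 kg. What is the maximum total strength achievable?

42

This is a bounded integer knapsack.
4×T and 3×V: weight 18 ≤ 20, strength 4·3 + 3·10 = 42.
1×C, 2×T, and 3×V: weight 18 ≤ 20, strength 1·4 + 2·3 + 3·10 = 40.
Best is 42.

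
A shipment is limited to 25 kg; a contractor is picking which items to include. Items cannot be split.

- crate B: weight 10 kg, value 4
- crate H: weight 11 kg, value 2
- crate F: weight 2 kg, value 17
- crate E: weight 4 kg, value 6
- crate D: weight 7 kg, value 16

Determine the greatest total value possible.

crate F + crate E + crate D: weight 2 + 4 + 7 = 13 ≤ 25, value 17 + 6 + 16 = 39.
crate B + crate F + crate E + crate D: weight 10 + 2 + 4 + 7 = 23 ≤ 25, value 4 + 17 + 6 + 16 = 43.
crate H + crate F + crate E + crate D: weight 11 + 2 + 4 + 7 = 24 ≤ 25, value 2 + 17 + 6 + 16 = 41.
Best is crate B, crate F, crate E, and crate D with total value 43.

43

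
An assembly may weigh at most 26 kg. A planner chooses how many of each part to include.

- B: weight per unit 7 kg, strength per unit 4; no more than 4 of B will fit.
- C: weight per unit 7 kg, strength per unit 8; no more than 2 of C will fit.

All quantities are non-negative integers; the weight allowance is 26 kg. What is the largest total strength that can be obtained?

C has the best ratio (8/7); taking only C gives at most 2×8 = 16 (stopped by the supply cap of 2).
Mixing does better — 1×B and 2×C: weight 21 ≤ 26, strength 1·4 + 2·8 = 20.

20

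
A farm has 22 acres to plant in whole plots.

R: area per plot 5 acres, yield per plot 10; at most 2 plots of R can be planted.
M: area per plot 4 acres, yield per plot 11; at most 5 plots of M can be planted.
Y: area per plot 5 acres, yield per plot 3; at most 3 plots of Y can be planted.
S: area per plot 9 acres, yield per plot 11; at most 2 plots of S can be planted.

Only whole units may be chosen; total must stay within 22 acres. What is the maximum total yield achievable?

55

This is a bounded integer knapsack.
5×M: area 20 ≤ 22, yield 5·11 = 55.
1×R and 4×M: area 21 ≤ 22, yield 1·10 + 4·11 = 54.
Best is 55.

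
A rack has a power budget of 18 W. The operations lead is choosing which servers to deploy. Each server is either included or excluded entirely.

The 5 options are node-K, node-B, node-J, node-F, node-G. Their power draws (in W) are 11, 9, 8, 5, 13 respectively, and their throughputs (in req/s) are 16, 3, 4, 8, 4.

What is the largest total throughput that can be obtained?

24

Take node-K and node-F: power draw 11 + 5 = 16 ≤ 18, throughput 16 + 8 = 24.
No other feasible combination does better.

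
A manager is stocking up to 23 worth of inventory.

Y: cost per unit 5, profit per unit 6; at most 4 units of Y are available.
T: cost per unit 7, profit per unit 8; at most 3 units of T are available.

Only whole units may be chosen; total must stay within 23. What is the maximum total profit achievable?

This is a bounded integer knapsack.
Y has the best ratio (6/5); taking only Y gives at most 4×6 = 24 (stopped by the cost limit).
Mixing does better — 3×Y and 1×T: cost 22 ≤ 23, profit 3·6 + 1·8 = 26.

26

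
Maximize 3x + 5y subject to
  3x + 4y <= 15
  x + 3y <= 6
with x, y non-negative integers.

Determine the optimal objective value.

Relaxing integrality, the LP optimum is 15.60 at (x,y) = (4.2, 0.6), which is not an integer point.
(x,y)=(5,0): 3·5+4·0=15≤15, 1·5+3·0=5≤6, objective 15.
(x,y)=(3,1): 3·3+4·1=13≤15, 1·3+3·1=6≤6, objective 14.
(x,y)=(4,0): 3·4+4·0=12≤15, 1·4+3·0=4≤6, objective 12.
No feasible integer point exceeds 15.

15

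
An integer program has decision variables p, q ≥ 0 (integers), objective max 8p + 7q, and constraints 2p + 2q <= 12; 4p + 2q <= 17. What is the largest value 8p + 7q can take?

44

Relaxing integrality, the LP optimum is 44.50 at (p,q) = (2.5, 3.5), which is not an integer point.
(p,q)=(2,4) is feasible, giving 44.
(p,q)=(1,5) is feasible, giving 43.
(p,q)=(3,2) is feasible, giving 38.
The best lattice point is (2,4), giving 44.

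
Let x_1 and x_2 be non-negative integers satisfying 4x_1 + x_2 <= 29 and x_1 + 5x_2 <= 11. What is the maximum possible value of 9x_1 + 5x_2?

63

The continuous relaxation peaks at (7.05, 0.789) with value 67.42; rounding to a feasible lattice point costs some objective.
(x_1,x_2)=(7,0): 4·7+1·0=28≤29, 1·7+5·0=7≤11, objective 63.
(x_1,x_2)=(6,1): 4·6+1·1=25≤29, 1·6+5·1=11≤11, objective 59.
(x_1,x_2)=(6,0): 4·6+1·0=24≤29, 1·6+5·0=6≤11, objective 54.
No feasible integer point exceeds 63.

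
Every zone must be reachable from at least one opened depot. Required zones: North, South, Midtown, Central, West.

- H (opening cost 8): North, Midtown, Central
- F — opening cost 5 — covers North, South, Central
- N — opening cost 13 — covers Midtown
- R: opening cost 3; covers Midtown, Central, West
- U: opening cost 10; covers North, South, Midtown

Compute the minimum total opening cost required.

Choose F and R: together they cover North, South, Midtown, Central, West — every zone.
Total opening cost: 5 + 3 = 8.

8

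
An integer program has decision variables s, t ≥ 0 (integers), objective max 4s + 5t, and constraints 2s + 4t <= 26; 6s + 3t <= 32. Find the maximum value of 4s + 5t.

Relaxing integrality, the LP optimum is 36.67 at (s,t) = (2.78, 5.11), which is not an integer point.
(s,t)=(1,6): 2·1+4·6=26≤26, 6·1+3·6=24≤32, objective 34.
(s,t)=(2,5): 2·2+4·5=24≤26, 6·2+3·5=27≤32, objective 33.
(s,t)=(3,4): 2·3+4·4=22≤26, 6·3+3·4=30≤32, objective 32.
(s,t)=(0,6): 2·0+4·6=24≤26, 6·0+3·6=18≤32, objective 30.
No feasible integer point exceeds 34.

34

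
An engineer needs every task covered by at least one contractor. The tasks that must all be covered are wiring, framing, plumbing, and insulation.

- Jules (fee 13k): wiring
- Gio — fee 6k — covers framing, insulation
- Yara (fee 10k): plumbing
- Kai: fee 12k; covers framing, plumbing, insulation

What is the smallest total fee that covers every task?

25

This is a weighted set-cover instance.
The greedy cost-per-new-task heuristic would pick Gio, Yara, and Jules for 29, but a cheaper cover exists.
Choose Jules and Kai: together they cover wiring, framing, plumbing, insulation — every task.
Total fee: 13 + 12 = 25.
No cover costs less than 25.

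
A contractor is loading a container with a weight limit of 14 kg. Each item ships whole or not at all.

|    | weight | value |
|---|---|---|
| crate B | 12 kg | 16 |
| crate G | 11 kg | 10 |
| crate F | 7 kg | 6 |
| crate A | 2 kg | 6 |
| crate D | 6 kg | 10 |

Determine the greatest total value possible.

Allowing fractional choices, the relaxed optimum would be about 24.0, but items are indivisible.
crate A + crate D: weight 2 + 6 = 8 ≤ 14, value 6 + 10 = 16.
crate B + crate A: weight 12 + 2 = 14 ≤ 14, value 16 + 6 = 22.
crate B: weight 12 ≤ 14, value 16.
Best is crate B and crate A with total value 22.

22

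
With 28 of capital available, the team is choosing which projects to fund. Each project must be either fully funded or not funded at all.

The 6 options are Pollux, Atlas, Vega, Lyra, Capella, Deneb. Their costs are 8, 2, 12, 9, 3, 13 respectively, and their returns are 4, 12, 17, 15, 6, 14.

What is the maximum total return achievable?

Atlas + Lyra + Capella + Deneb: cost 2 + 9 + 3 + 13 = 27 ≤ 28, return 12 + 15 + 6 + 14 = 47.
Atlas + Vega + Lyra + Capella: cost 2 + 12 + 9 + 3 = 26 ≤ 28, return 12 + 17 + 15 + 6 = 50.
Atlas + Vega + Lyra: cost 2 + 12 + 9 = 23 ≤ 28, return 12 + 17 + 15 = 44.
Best is Atlas, Vega, Lyra, and Capella with total return 50.

50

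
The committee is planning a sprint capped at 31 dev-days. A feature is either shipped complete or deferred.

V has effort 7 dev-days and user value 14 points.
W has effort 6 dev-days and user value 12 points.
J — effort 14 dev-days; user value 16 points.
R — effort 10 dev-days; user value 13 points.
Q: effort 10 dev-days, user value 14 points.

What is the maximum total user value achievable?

Allowing fractional choices, the relaxed optimum would be about 50.4, but features are indivisible.
V + J + R: effort 7 + 14 + 10 = 31 ≤ 31, user value 14 + 16 + 13 = 43.
V + J + Q: effort 7 + 14 + 10 = 31 ≤ 31, user value 14 + 16 + 14 = 44.
Best is V, J, and Q with total user value 44.

44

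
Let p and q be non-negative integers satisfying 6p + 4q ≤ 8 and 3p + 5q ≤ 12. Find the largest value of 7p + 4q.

8

(p,q)=(0,2) is feasible, giving 8.
(p,q)=(1,0) is feasible, giving 7.
Maximum is 8 at (p,q)=(0,2).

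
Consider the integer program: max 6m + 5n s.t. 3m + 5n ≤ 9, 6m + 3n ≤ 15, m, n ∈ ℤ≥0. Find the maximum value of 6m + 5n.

12

Relaxing integrality, the LP optimum is 15.86 at (m,n) = (2.29, 0.429), which is not an integer point.
(m,n)=(2,0): 3·2+5·0=6≤9, 6·2+3·0=12≤15, objective 12.
(m,n)=(1,1): 3·1+5·1=8≤9, 6·1+3·1=9≤15, objective 11.
(m,n)=(1,0): 3·1+5·0=3≤9, 6·1+3·0=6≤15, objective 6.
The best lattice point is (2,0), giving 12.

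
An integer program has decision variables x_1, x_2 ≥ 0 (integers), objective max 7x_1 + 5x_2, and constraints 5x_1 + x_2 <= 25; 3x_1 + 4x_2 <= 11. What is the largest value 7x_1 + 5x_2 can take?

Relaxing integrality, the LP optimum is 25.67 at (x_1,x_2) = (3.67, 0), which is not an integer point.
(x_1,x_2)=(3,0) is feasible, giving 21.
(x_1,x_2)=(2,1) is feasible, giving 19.
(x_1,x_2)=(2,0) is feasible, giving 14.
The best lattice point is (3,0), giving 21.

21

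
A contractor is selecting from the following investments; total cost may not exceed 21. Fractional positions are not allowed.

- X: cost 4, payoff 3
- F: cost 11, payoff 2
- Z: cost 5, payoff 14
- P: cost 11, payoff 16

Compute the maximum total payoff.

X + Z + P: cost 4 + 5 + 11 = 20 ≤ 21, payoff 3 + 14 + 16 = 33.
Z + P: cost 5 + 11 = 16 ≤ 21, payoff 14 + 16 = 30.
X + P: cost 4 + 11 = 15 ≤ 21, payoff 3 + 16 = 19.
Best is X, Z, and P with total payoff 33.

33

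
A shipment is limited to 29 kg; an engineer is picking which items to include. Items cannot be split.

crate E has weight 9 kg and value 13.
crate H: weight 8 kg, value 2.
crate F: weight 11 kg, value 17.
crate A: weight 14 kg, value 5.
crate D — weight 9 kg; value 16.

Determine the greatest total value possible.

46

crate E + crate F + crate D: weight 9 + 11 + 9 = 29 ≤ 29, value 13 + 17 + 16 = 46.
crate H + crate F + crate D: weight 8 + 11 + 9 = 28 ≤ 29, value 2 + 17 + 16 = 35.
Best is crate E, crate F, and crate D with total value 46.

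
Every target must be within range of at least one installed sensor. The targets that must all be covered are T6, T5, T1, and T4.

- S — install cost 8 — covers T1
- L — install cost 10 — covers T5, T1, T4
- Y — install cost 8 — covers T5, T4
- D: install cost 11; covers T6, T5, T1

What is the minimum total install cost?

19

This is a weighted set-cover instance.
The greedy cost-per-new-target heuristic would pick L and D for 21, but a cheaper cover exists.
Choose Y and D: together they cover T6, T5, T1, T4 — every target.
Total install cost: 8 + 11 = 19.
No cover costs less than 19.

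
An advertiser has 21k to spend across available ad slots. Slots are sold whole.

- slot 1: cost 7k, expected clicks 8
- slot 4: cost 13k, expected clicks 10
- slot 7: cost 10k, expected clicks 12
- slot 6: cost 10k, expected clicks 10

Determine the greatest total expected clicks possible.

Allowing fractional choices, the relaxed optimum would be about 24.0, but ad slots are indivisible.
slot 7 + slot 6: cost 10 + 10 = 20 ≤ 21, expected clicks 12 + 10 = 22.
slot 1 + slot 7: cost 7 + 10 = 17 ≤ 21, expected clicks 8 + 12 = 20.
Best is slot 7 and slot 6 with total expected clicks 22.

22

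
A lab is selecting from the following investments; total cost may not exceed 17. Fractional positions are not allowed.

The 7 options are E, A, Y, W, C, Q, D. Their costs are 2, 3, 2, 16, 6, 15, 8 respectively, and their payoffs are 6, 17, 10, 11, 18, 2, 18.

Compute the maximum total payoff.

53

Take A, C, and D: cost 3 + 6 + 8 = 17 ≤ 17, payoff 17 + 18 + 18 = 53.
No other feasible combination does better.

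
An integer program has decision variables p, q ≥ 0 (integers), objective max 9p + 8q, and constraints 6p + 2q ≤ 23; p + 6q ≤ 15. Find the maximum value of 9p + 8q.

(p,q)=(3,2): 6·3+2·2=22≤23, 1·3+6·2=15≤15, objective 43.
(p,q)=(3,1): 6·3+2·1=20≤23, 1·3+6·1=9≤15, objective 35.
(p,q)=(2,2): 6·2+2·2=16≤23, 1·2+6·2=14≤15, objective 34.
Maximum is 43 at (p,q)=(3,2).

43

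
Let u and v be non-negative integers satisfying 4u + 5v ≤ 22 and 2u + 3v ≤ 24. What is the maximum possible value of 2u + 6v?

24

Relaxing integrality, the LP optimum is 26.40 at (u,v) = (0, 4.4), which is not an integer point.
(u,v)=(0,4): 4·0+5·4=20≤22, 2·0+3·4=12≤24, objective 24.
(u,v)=(1,3): 4·1+5·3=19≤22, 2·1+3·3=11≤24, objective 20.
(u,v)=(0,3): 4·0+5·3=15≤22, 2·0+3·3=9≤24, objective 18.
The best lattice point is (0,4), giving 24.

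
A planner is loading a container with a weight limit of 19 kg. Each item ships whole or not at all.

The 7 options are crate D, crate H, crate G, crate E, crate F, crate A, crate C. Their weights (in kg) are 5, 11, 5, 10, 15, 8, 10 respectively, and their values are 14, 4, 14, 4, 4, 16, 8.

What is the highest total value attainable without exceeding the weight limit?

44

Allowing fractional choices, the relaxed optimum would be about 44.8, but items are indivisible.
crate D + crate A: weight 5 + 8 = 13 ≤ 19, value 14 + 16 = 30.
crate G + crate A: weight 5 + 8 = 13 ≤ 19, value 14 + 16 = 30.
crate D + crate G + crate A: weight 5 + 5 + 8 = 18 ≤ 19, value 14 + 14 + 16 = 44.
Best is crate D, crate G, and crate A with total value 44.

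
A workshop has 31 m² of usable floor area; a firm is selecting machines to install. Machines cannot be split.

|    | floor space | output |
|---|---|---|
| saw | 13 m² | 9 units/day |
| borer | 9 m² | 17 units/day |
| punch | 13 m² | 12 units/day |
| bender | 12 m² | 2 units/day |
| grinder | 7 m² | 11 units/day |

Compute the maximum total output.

40

borer + punch + grinder: floor space 9 + 13 + 7 = 29 ≤ 31, output 17 + 12 + 11 = 40.
saw + borer + grinder: floor space 13 + 9 + 7 = 29 ≤ 31, output 9 + 17 + 11 = 37.
Best is borer, punch, and grinder with total output 40.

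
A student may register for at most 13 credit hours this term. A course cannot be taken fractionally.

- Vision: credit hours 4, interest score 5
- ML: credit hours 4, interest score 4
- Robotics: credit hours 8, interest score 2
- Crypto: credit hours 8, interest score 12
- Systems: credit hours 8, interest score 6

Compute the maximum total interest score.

This is a 0-1 knapsack instance.
Take Vision and Crypto: credit hours 4 + 8 = 12 ≤ 13, interest score 5 + 12 = 17.
No other feasible combination does better.

17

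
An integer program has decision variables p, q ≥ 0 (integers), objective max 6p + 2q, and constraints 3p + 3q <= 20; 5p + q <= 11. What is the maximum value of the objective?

16

Relaxing integrality, the LP optimum is 17.67 at (p,q) = (1.08, 5.58), which is not an integer point.
(p,q)=(1,5): 3·1+3·5=18≤20, 5·1+1·5=10≤11, objective 16.
(p,q)=(1,4): 3·1+3·4=15≤20, 5·1+1·4=9≤11, objective 14.
(p,q)=(0,6): 3·0+3·6=18≤20, 5·0+1·6=6≤11, objective 12.
No feasible integer point exceeds 16.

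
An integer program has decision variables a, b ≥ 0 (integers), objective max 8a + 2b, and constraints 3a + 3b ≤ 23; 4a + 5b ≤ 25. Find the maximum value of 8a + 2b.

48

(a,b)=(6,0): 3·6+3·0=18≤23, 4·6+5·0=24≤25, objective 48.
(a,b)=(5,1): 3·5+3·1=18≤23, 4·5+5·1=25≤25, objective 42.
(a,b)=(5,0): 3·5+3·0=15≤23, 4·5+5·0=20≤25, objective 40.
No feasible integer point exceeds 48.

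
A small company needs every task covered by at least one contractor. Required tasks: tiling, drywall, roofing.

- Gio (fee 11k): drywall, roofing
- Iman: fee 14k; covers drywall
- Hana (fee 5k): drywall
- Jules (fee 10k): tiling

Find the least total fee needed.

Choose Gio and Jules: together they cover tiling, drywall, roofing — every task.
Total fee: 11 + 10 = 21.

21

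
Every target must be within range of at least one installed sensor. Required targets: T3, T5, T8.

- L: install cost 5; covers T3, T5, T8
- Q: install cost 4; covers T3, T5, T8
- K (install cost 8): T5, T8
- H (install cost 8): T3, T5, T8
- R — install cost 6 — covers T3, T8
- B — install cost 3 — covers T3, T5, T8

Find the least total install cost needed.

This is a weighted set-cover instance.
B alone covers T3, T5, T8 — every target.
Total install cost: 3.

3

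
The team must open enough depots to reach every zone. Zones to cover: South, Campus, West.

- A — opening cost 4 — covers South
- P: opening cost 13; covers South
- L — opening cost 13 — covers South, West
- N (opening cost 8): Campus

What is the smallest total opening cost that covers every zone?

This is a weighted set-cover instance.
The greedy cost-per-new-zone heuristic would pick A, N, and L for 25, but a cheaper cover exists.
Choose L and N: together they cover South, Campus, West — every zone.
Total opening cost: 13 + 8 = 21.
No cover costs less than 21.

21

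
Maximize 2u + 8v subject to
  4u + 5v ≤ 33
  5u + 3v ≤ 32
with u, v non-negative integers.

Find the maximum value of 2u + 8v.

(u,v)=(0,6): 4·0+5·6=30≤33, 5·0+3·6=18≤32, objective 48.
(u,v)=(1,5): 4·1+5·5=29≤33, 5·1+3·5=20≤32, objective 42.
(u,v)=(0,5): 4·0+5·5=25≤33, 5·0+3·5=15≤32, objective 40.
Maximum is 48 at (u,v)=(0,6).

48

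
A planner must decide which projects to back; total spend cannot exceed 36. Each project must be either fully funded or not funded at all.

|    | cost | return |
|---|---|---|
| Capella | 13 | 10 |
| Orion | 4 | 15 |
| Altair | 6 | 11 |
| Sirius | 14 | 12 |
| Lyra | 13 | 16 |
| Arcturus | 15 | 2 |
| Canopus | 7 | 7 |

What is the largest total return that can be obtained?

52

Take Capella, Orion, Altair, and Lyra: cost 13 + 4 + 6 + 13 = 36 ≤ 36, return 10 + 15 + 11 + 16 = 52.
No other feasible combination does better.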